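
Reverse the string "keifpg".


Input: keifpg
Reading characters right to left:
  Position 5: 'g'
  Position 4: 'p'
  Position 3: 'f'
  Position 2: 'i'
  Position 1: 'e'
  Position 0: 'k'
Reversed: gpfiek

gpfiek


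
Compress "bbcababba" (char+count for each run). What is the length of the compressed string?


Input: bbcababba
Runs:
  'b' x 2 => "b2"
  'c' x 1 => "c1"
  'a' x 1 => "a1"
  'b' x 1 => "b1"
  'a' x 1 => "a1"
  'b' x 2 => "b2"
  'a' x 1 => "a1"
Compressed: "b2c1a1b1a1b2a1"
Compressed length: 14

14


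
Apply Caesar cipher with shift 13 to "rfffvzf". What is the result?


Caesar cipher: shift "rfffvzf" by 13
  'r' (pos 17) + 13 = pos 4 = 'e'
  'f' (pos 5) + 13 = pos 18 = 's'
  'f' (pos 5) + 13 = pos 18 = 's'
  'f' (pos 5) + 13 = pos 18 = 's'
  'v' (pos 21) + 13 = pos 8 = 'i'
  'z' (pos 25) + 13 = pos 12 = 'm'
  'f' (pos 5) + 13 = pos 18 = 's'
Result: esssims

esssims


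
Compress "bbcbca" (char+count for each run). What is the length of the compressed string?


Input: bbcbca
Runs:
  'b' x 2 => "b2"
  'c' x 1 => "c1"
  'b' x 1 => "b1"
  'c' x 1 => "c1"
  'a' x 1 => "a1"
Compressed: "b2c1b1c1a1"
Compressed length: 10

10


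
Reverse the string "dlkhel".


Input: dlkhel
Reading characters right to left:
  Position 5: 'l'
  Position 4: 'e'
  Position 3: 'h'
  Position 2: 'k'
  Position 1: 'l'
  Position 0: 'd'
Reversed: lehkld

lehkld


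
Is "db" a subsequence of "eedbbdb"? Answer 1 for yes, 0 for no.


Check if "db" is a subsequence of "eedbbdb"
Greedy scan:
  Position 0 ('e'): no match needed
  Position 1 ('e'): no match needed
  Position 2 ('d'): matches sub[0] = 'd'
  Position 3 ('b'): matches sub[1] = 'b'
  Position 4 ('b'): no match needed
  Position 5 ('d'): no match needed
  Position 6 ('b'): no match needed
All 2 characters matched => is a subsequence

1


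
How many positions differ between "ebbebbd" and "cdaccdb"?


Comparing "ebbebbd" and "cdaccdb" position by position:
  Position 0: 'e' vs 'c' => DIFFER
  Position 1: 'b' vs 'd' => DIFFER
  Position 2: 'b' vs 'a' => DIFFER
  Position 3: 'e' vs 'c' => DIFFER
  Position 4: 'b' vs 'c' => DIFFER
  Position 5: 'b' vs 'd' => DIFFER
  Position 6: 'd' vs 'b' => DIFFER
Positions that differ: 7

7


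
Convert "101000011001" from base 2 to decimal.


Input: "101000011001" in base 2
Positional expansion:
  Digit '1' (value 1) x 2^11 = 2048
  Digit '0' (value 0) x 2^10 = 0
  Digit '1' (value 1) x 2^9 = 512
  Digit '0' (value 0) x 2^8 = 0
  Digit '0' (value 0) x 2^7 = 0
  Digit '0' (value 0) x 2^6 = 0
  Digit '0' (value 0) x 2^5 = 0
  Digit '1' (value 1) x 2^4 = 16
  Digit '1' (value 1) x 2^3 = 8
  Digit '0' (value 0) x 2^2 = 0
  Digit '0' (value 0) x 2^1 = 0
  Digit '1' (value 1) x 2^0 = 1
Sum = 2585

2585


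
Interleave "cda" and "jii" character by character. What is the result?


Interleaving "cda" and "jii":
  Position 0: 'c' from first, 'j' from second => "cj"
  Position 1: 'd' from first, 'i' from second => "di"
  Position 2: 'a' from first, 'i' from second => "ai"
Result: cjdiai

cjdiai


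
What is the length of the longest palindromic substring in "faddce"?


Input: "faddce"
Checking substrings for palindromes:
  [2:4] "dd" (len 2) => palindrome
Longest palindromic substring: "dd" with length 2

2


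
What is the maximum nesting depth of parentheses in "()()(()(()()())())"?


Input: "()()(()(()()())())"
Tracking depth:
  Position 0 '(': depth becomes 1
  Position 1 ')': depth becomes 0
  Position 2 '(': depth becomes 1
  Position 3 ')': depth becomes 0
  Position 4 '(': depth becomes 1
  Position 5 '(': depth becomes 2
  Position 6 ')': depth becomes 1
  Position 7 '(': depth becomes 2
  Position 8 '(': depth becomes 3
  Position 9 ')': depth becomes 2
  Position 10 '(': depth becomes 3
  Position 11 ')': depth becomes 2
  Position 12 '(': depth becomes 3
  Position 13 ')': depth becomes 2
  Position 14 ')': depth becomes 1
  Position 15 '(': depth becomes 2
  Position 16 ')': depth becomes 1
  Position 17 ')': depth becomes 0
Maximum depth reached: 3

3


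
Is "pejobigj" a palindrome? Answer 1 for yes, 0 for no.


Input: pejobigj
Reversed: jgibojep
  Compare pos 0 ('p') with pos 7 ('j'): MISMATCH
  Compare pos 1 ('e') with pos 6 ('g'): MISMATCH
  Compare pos 2 ('j') with pos 5 ('i'): MISMATCH
  Compare pos 3 ('o') with pos 4 ('b'): MISMATCH
Result: not a palindrome

0


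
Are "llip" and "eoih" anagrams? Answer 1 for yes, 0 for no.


Strings: "llip", "eoih"
Sorted first:  illp
Sorted second: ehio
Differ at position 0: 'i' vs 'e' => not anagrams

0


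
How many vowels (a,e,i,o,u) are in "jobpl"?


Input: jobpl
Checking each character:
  'j' at position 0: consonant
  'o' at position 1: vowel (running total: 1)
  'b' at position 2: consonant
  'p' at position 3: consonant
  'l' at position 4: consonant
Total vowels: 1

1


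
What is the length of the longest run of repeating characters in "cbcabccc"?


Input: "cbcabccc"
Scanning for longest run:
  Position 1 ('b'): new char, reset run to 1
  Position 2 ('c'): new char, reset run to 1
  Position 3 ('a'): new char, reset run to 1
  Position 4 ('b'): new char, reset run to 1
  Position 5 ('c'): new char, reset run to 1
  Position 6 ('c'): continues run of 'c', length=2
  Position 7 ('c'): continues run of 'c', length=3
Longest run: 'c' with length 3

3


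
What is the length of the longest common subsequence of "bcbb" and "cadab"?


LCS of "bcbb" and "cadab"
DP table:
           c    a    d    a    b
      0    0    0    0    0    0
  b   0    0    0    0    0    1
  c   0    1    1    1    1    1
  b   0    1    1    1    1    2
  b   0    1    1    1    1    2
LCS length = dp[4][5] = 2

2


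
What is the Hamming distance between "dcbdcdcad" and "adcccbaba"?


Comparing "dcbdcdcad" and "adcccbaba" position by position:
  Position 0: 'd' vs 'a' => differ
  Position 1: 'c' vs 'd' => differ
  Position 2: 'b' vs 'c' => differ
  Position 3: 'd' vs 'c' => differ
  Position 4: 'c' vs 'c' => same
  Position 5: 'd' vs 'b' => differ
  Position 6: 'c' vs 'a' => differ
  Position 7: 'a' vs 'b' => differ
  Position 8: 'd' vs 'a' => differ
Total differences (Hamming distance): 8

8


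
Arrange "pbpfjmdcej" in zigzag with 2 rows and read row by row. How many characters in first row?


Zigzag "pbpfjmdcej" into 2 rows:
Placing characters:
  'p' => row 0
  'b' => row 1
  'p' => row 0
  'f' => row 1
  'j' => row 0
  'm' => row 1
  'd' => row 0
  'c' => row 1
  'e' => row 0
  'j' => row 1
Rows:
  Row 0: "ppjde"
  Row 1: "bfmcj"
First row length: 5

5


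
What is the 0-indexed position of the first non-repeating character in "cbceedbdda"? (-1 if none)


Input: cbceedbdda
Character frequencies:
  'a': 1
  'b': 2
  'c': 2
  'd': 3
  'e': 2
Scanning left to right for freq == 1:
  Position 0 ('c'): freq=2, skip
  Position 1 ('b'): freq=2, skip
  Position 2 ('c'): freq=2, skip
  Position 3 ('e'): freq=2, skip
  Position 4 ('e'): freq=2, skip
  Position 5 ('d'): freq=3, skip
  Position 6 ('b'): freq=2, skip
  Position 7 ('d'): freq=3, skip
  Position 8 ('d'): freq=3, skip
  Position 9 ('a'): unique! => answer = 9

9


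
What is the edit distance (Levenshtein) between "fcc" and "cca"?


Computing edit distance: "fcc" -> "cca"
DP table:
           c    c    a
      0    1    2    3
  f   1    1    2    3
  c   2    1    1    2
  c   3    2    1    2
Edit distance = dp[3][3] = 2

2


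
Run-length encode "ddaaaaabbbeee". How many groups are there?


Input: ddaaaaabbbeee
Scanning for consecutive runs:
  Group 1: 'd' x 2 (positions 0-1)
  Group 2: 'a' x 5 (positions 2-6)
  Group 3: 'b' x 3 (positions 7-9)
  Group 4: 'e' x 3 (positions 10-12)
Total groups: 4

4


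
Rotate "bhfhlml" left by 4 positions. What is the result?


Input: "bhfhlml", rotate left by 4
First 4 characters: "bhfh"
Remaining characters: "lml"
Concatenate remaining + first: "lml" + "bhfh" = "lmlbhfh"

lmlbhfh


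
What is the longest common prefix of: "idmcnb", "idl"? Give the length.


Words: idmcnb, idl
  Position 0: all 'i' => match
  Position 1: all 'd' => match
  Position 2: ('m', 'l') => mismatch, stop
LCP = "id" (length 2)

2


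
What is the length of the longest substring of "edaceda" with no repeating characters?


Input: "edaceda"
Sliding window (track last position of each char):
  Position 0 ('e'): window [0,0] length 1 -- new best
  Position 1 ('d'): window [0,1] length 2 -- new best
  Position 2 ('a'): window [0,2] length 3 -- new best
  Position 3 ('c'): window [0,3] length 4 -- new best
  Position 4 ('e'): repeat (last at 0), move window start to 1
  Position 4 ('e'): window [1,4] length 4
  Position 5 ('d'): repeat (last at 1), move window start to 2
  Position 5 ('d'): window [2,5] length 4
  Position 6 ('a'): repeat (last at 2), move window start to 3
  Position 6 ('a'): window [3,6] length 4
Longest substring with no repeats: "edac" with length 4

4


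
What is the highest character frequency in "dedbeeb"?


Input: dedbeeb
Character counts:
  'b': 2
  'd': 2
  'e': 3
Maximum frequency: 3

3


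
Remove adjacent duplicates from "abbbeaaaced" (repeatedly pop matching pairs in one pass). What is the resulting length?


Input: abbbeaaaced
Stack-based adjacent duplicate removal:
  Read 'a': push. Stack: a
  Read 'b': push. Stack: ab
  Read 'b': matches stack top 'b' => pop. Stack: a
  Read 'b': push. Stack: ab
  Read 'e': push. Stack: abe
  Read 'a': push. Stack: abea
  Read 'a': matches stack top 'a' => pop. Stack: abe
  Read 'a': push. Stack: abea
  Read 'c': push. Stack: abeac
  Read 'e': push. Stack: abeace
  Read 'd': push. Stack: abeaced
Final stack: "abeaced" (length 7)

7


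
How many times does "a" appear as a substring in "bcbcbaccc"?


Searching for "a" in "bcbcbaccc"
Scanning each position:
  Position 0: "b" => no
  Position 1: "c" => no
  Position 2: "b" => no
  Position 3: "c" => no
  Position 4: "b" => no
  Position 5: "a" => MATCH
  Position 6: "c" => no
  Position 7: "c" => no
  Position 8: "c" => no
Total occurrences: 1

1


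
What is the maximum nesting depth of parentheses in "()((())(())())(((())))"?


Input: "()((())(())())(((())))"
Tracking depth:
  Position 0 '(': depth becomes 1
  Position 1 ')': depth becomes 0
  Position 2 '(': depth becomes 1
  Position 3 '(': depth becomes 2
  Position 4 '(': depth becomes 3
  Position 5 ')': depth becomes 2
  Position 6 ')': depth becomes 1
  Position 7 '(': depth becomes 2
  Position 8 '(': depth becomes 3
  Position 9 ')': depth becomes 2
  Position 10 ')': depth becomes 1
  Position 11 '(': depth becomes 2
  Position 12 ')': depth becomes 1
  Position 13 ')': depth becomes 0
  Position 14 '(': depth becomes 1
  Position 15 '(': depth becomes 2
  Position 16 '(': depth becomes 3
  Position 17 '(': depth becomes 4
  Position 18 ')': depth becomes 3
  Position 19 ')': depth becomes 2
  Position 20 ')': depth becomes 1
  Position 21 ')': depth becomes 0
Maximum depth reached: 4

4


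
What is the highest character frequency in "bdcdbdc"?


Input: bdcdbdc
Character counts:
  'b': 2
  'c': 2
  'd': 3
Maximum frequency: 3

3


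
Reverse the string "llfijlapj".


Input: llfijlapj
Reading characters right to left:
  Position 8: 'j'
  Position 7: 'p'
  Position 6: 'a'
  Position 5: 'l'
  Position 4: 'j'
  Position 3: 'i'
  Position 2: 'f'
  Position 1: 'l'
  Position 0: 'l'
Reversed: jpaljifll

jpaljifll


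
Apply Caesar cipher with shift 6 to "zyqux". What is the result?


Caesar cipher: shift "zyqux" by 6
  'z' (pos 25) + 6 = pos 5 = 'f'
  'y' (pos 24) + 6 = pos 4 = 'e'
  'q' (pos 16) + 6 = pos 22 = 'w'
  'u' (pos 20) + 6 = pos 0 = 'a'
  'x' (pos 23) + 6 = pos 3 = 'd'
Result: fewad

fewad


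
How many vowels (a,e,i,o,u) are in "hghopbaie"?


Input: hghopbaie
Checking each character:
  'h' at position 0: consonant
  'g' at position 1: consonant
  'h' at position 2: consonant
  'o' at position 3: vowel (running total: 1)
  'p' at position 4: consonant
  'b' at position 5: consonant
  'a' at position 6: vowel (running total: 2)
  'i' at position 7: vowel (running total: 3)
  'e' at position 8: vowel (running total: 4)
Total vowels: 4

4


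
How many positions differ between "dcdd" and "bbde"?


Comparing "dcdd" and "bbde" position by position:
  Position 0: 'd' vs 'b' => DIFFER
  Position 1: 'c' vs 'b' => DIFFER
  Position 2: 'd' vs 'd' => same
  Position 3: 'd' vs 'e' => DIFFER
Positions that differ: 3

3


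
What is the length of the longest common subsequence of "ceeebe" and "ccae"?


LCS of "ceeebe" and "ccae"
DP table:
           c    c    a    e
      0    0    0    0    0
  c   0    1    1    1    1
  e   0    1    1    1    2
  e   0    1    1    1    2
  e   0    1    1    1    2
  b   0    1    1    1    2
  e   0    1    1    1    2
LCS length = dp[6][4] = 2

2


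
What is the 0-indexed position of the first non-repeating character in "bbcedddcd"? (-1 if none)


Input: bbcedddcd
Character frequencies:
  'b': 2
  'c': 2
  'd': 4
  'e': 1
Scanning left to right for freq == 1:
  Position 0 ('b'): freq=2, skip
  Position 1 ('b'): freq=2, skip
  Position 2 ('c'): freq=2, skip
  Position 3 ('e'): unique! => answer = 3

3


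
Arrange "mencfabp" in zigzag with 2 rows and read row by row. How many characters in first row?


Zigzag "mencfabp" into 2 rows:
Placing characters:
  'm' => row 0
  'e' => row 1
  'n' => row 0
  'c' => row 1
  'f' => row 0
  'a' => row 1
  'b' => row 0
  'p' => row 1
Rows:
  Row 0: "mnfb"
  Row 1: "ecap"
First row length: 4

4


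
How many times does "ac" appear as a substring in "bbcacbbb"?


Searching for "ac" in "bbcacbbb"
Scanning each position:
  Position 0: "bb" => no
  Position 1: "bc" => no
  Position 2: "ca" => no
  Position 3: "ac" => MATCH
  Position 4: "cb" => no
  Position 5: "bb" => no
  Position 6: "bb" => no
Total occurrences: 1

1


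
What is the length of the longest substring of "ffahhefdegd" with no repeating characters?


Input: "ffahhefdegd"
Sliding window (track last position of each char):
  Position 0 ('f'): window [0,0] length 1 -- new best
  Position 1 ('f'): repeat (last at 0), move window start to 1
  Position 1 ('f'): window [1,1] length 1
  Position 2 ('a'): window [1,2] length 2 -- new best
  Position 3 ('h'): window [1,3] length 3 -- new best
  Position 4 ('h'): repeat (last at 3), move window start to 4
  Position 4 ('h'): window [4,4] length 1
  Position 5 ('e'): window [4,5] length 2
  Position 6 ('f'): window [4,6] length 3
  Position 7 ('d'): window [4,7] length 4 -- new best
  Position 8 ('e'): repeat (last at 5), move window start to 6
  Position 8 ('e'): window [6,8] length 3
  Position 9 ('g'): window [6,9] length 4
  Position 10 ('d'): repeat (last at 7), move window start to 8
  Position 10 ('d'): window [8,10] length 3
Longest substring with no repeats: "hefd" with length 4

4


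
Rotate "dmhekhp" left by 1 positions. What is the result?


Input: "dmhekhp", rotate left by 1
First 1 characters: "d"
Remaining characters: "mhekhp"
Concatenate remaining + first: "mhekhp" + "d" = "mhekhpd"

mhekhpd


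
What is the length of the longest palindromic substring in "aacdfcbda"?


Input: "aacdfcbda"
Checking substrings for palindromes:
  [0:2] "aa" (len 2) => palindrome
Longest palindromic substring: "aa" with length 2

2


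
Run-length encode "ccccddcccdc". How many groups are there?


Input: ccccddcccdc
Scanning for consecutive runs:
  Group 1: 'c' x 4 (positions 0-3)
  Group 2: 'd' x 2 (positions 4-5)
  Group 3: 'c' x 3 (positions 6-8)
  Group 4: 'd' x 1 (positions 9-9)
  Group 5: 'c' x 1 (positions 10-10)
Total groups: 5

5


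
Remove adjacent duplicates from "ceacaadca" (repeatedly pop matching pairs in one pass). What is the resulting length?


Input: ceacaadca
Stack-based adjacent duplicate removal:
  Read 'c': push. Stack: c
  Read 'e': push. Stack: ce
  Read 'a': push. Stack: cea
  Read 'c': push. Stack: ceac
  Read 'a': push. Stack: ceaca
  Read 'a': matches stack top 'a' => pop. Stack: ceac
  Read 'd': push. Stack: ceacd
  Read 'c': push. Stack: ceacdc
  Read 'a': push. Stack: ceacdca
Final stack: "ceacdca" (length 7)

7


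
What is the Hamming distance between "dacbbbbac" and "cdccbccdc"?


Comparing "dacbbbbac" and "cdccbccdc" position by position:
  Position 0: 'd' vs 'c' => differ
  Position 1: 'a' vs 'd' => differ
  Position 2: 'c' vs 'c' => same
  Position 3: 'b' vs 'c' => differ
  Position 4: 'b' vs 'b' => same
  Position 5: 'b' vs 'c' => differ
  Position 6: 'b' vs 'c' => differ
  Position 7: 'a' vs 'd' => differ
  Position 8: 'c' vs 'c' => same
Total differences (Hamming distance): 6

6


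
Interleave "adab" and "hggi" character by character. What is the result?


Interleaving "adab" and "hggi":
  Position 0: 'a' from first, 'h' from second => "ah"
  Position 1: 'd' from first, 'g' from second => "dg"
  Position 2: 'a' from first, 'g' from second => "ag"
  Position 3: 'b' from first, 'i' from second => "bi"
Result: ahdgagbi

ahdgagbi


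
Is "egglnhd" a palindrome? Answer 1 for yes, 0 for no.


Input: egglnhd
Reversed: dhnlgge
  Compare pos 0 ('e') with pos 6 ('d'): MISMATCH
  Compare pos 1 ('g') with pos 5 ('h'): MISMATCH
  Compare pos 2 ('g') with pos 4 ('n'): MISMATCH
Result: not a palindrome

0


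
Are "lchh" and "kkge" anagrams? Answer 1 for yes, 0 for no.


Strings: "lchh", "kkge"
Sorted first:  chhl
Sorted second: egkk
Differ at position 0: 'c' vs 'e' => not anagrams

0


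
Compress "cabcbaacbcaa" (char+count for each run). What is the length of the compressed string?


Input: cabcbaacbcaa
Runs:
  'c' x 1 => "c1"
  'a' x 1 => "a1"
  'b' x 1 => "b1"
  'c' x 1 => "c1"
  'b' x 1 => "b1"
  'a' x 2 => "a2"
  'c' x 1 => "c1"
  'b' x 1 => "b1"
  'c' x 1 => "c1"
  'a' x 2 => "a2"
Compressed: "c1a1b1c1b1a2c1b1c1a2"
Compressed length: 20

20


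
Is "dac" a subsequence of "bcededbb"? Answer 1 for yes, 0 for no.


Check if "dac" is a subsequence of "bcededbb"
Greedy scan:
  Position 0 ('b'): no match needed
  Position 1 ('c'): no match needed
  Position 2 ('e'): no match needed
  Position 3 ('d'): matches sub[0] = 'd'
  Position 4 ('e'): no match needed
  Position 5 ('d'): no match needed
  Position 6 ('b'): no match needed
  Position 7 ('b'): no match needed
Only matched 1/3 characters => not a subsequence

0


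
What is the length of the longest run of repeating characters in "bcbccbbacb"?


Input: "bcbccbbacb"
Scanning for longest run:
  Position 1 ('c'): new char, reset run to 1
  Position 2 ('b'): new char, reset run to 1
  Position 3 ('c'): new char, reset run to 1
  Position 4 ('c'): continues run of 'c', length=2
  Position 5 ('b'): new char, reset run to 1
  Position 6 ('b'): continues run of 'b', length=2
  Position 7 ('a'): new char, reset run to 1
  Position 8 ('c'): new char, reset run to 1
  Position 9 ('b'): new char, reset run to 1
Longest run: 'c' with length 2

2


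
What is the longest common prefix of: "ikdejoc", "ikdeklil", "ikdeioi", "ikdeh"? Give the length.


Words: ikdejoc, ikdeklil, ikdeioi, ikdeh
  Position 0: all 'i' => match
  Position 1: all 'k' => match
  Position 2: all 'd' => match
  Position 3: all 'e' => match
  Position 4: ('j', 'k', 'i', 'h') => mismatch, stop
LCP = "ikde" (length 4)

4


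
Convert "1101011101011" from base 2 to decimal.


Input: "1101011101011" in base 2
Positional expansion:
  Digit '1' (value 1) x 2^12 = 4096
  Digit '1' (value 1) x 2^11 = 2048
  Digit '0' (value 0) x 2^10 = 0
  Digit '1' (value 1) x 2^9 = 512
  Digit '0' (value 0) x 2^8 = 0
  Digit '1' (value 1) x 2^7 = 128
  Digit '1' (value 1) x 2^6 = 64
  Digit '1' (value 1) x 2^5 = 32
  Digit '0' (value 0) x 2^4 = 0
  Digit '1' (value 1) x 2^3 = 8
  Digit '0' (value 0) x 2^2 = 0
  Digit '1' (value 1) x 2^1 = 2
  Digit '1' (value 1) x 2^0 = 1
Sum = 6891

6891


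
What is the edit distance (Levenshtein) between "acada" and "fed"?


Computing edit distance: "acada" -> "fed"
DP table:
           f    e    d
      0    1    2    3
  a   1    1    2    3
  c   2    2    2    3
  a   3    3    3    3
  d   4    4    4    3
  a   5    5    5    4
Edit distance = dp[5][3] = 4

4


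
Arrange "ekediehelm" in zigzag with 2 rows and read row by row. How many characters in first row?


Zigzag "ekediehelm" into 2 rows:
Placing characters:
  'e' => row 0
  'k' => row 1
  'e' => row 0
  'd' => row 1
  'i' => row 0
  'e' => row 1
  'h' => row 0
  'e' => row 1
  'l' => row 0
  'm' => row 1
Rows:
  Row 0: "eeihl"
  Row 1: "kdeem"
First row length: 5

5


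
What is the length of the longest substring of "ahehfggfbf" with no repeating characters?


Input: "ahehfggfbf"
Sliding window (track last position of each char):
  Position 0 ('a'): window [0,0] length 1 -- new best
  Position 1 ('h'): window [0,1] length 2 -- new best
  Position 2 ('e'): window [0,2] length 3 -- new best
  Position 3 ('h'): repeat (last at 1), move window start to 2
  Position 3 ('h'): window [2,3] length 2
  Position 4 ('f'): window [2,4] length 3
  Position 5 ('g'): window [2,5] length 4 -- new best
  Position 6 ('g'): repeat (last at 5), move window start to 6
  Position 6 ('g'): window [6,6] length 1
  Position 7 ('f'): window [6,7] length 2
  Position 8 ('b'): window [6,8] length 3
  Position 9 ('f'): repeat (last at 7), move window start to 8
  Position 9 ('f'): window [8,9] length 2
Longest substring with no repeats: "ehfg" with length 4

4


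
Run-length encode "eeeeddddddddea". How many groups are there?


Input: eeeeddddddddea
Scanning for consecutive runs:
  Group 1: 'e' x 4 (positions 0-3)
  Group 2: 'd' x 8 (positions 4-11)
  Group 3: 'e' x 1 (positions 12-12)
  Group 4: 'a' x 1 (positions 13-13)
Total groups: 4

4


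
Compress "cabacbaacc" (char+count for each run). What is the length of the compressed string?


Input: cabacbaacc
Runs:
  'c' x 1 => "c1"
  'a' x 1 => "a1"
  'b' x 1 => "b1"
  'a' x 1 => "a1"
  'c' x 1 => "c1"
  'b' x 1 => "b1"
  'a' x 2 => "a2"
  'c' x 2 => "c2"
Compressed: "c1a1b1a1c1b1a2c2"
Compressed length: 16

16


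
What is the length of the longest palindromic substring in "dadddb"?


Input: "dadddb"
Checking substrings for palindromes:
  [0:3] "dad" (len 3) => palindrome
  [2:5] "ddd" (len 3) => palindrome
  [2:4] "dd" (len 2) => palindrome
  [3:5] "dd" (len 2) => palindrome
Longest palindromic substring: "dad" with length 3

3


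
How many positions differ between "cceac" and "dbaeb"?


Comparing "cceac" and "dbaeb" position by position:
  Position 0: 'c' vs 'd' => DIFFER
  Position 1: 'c' vs 'b' => DIFFER
  Position 2: 'e' vs 'a' => DIFFER
  Position 3: 'a' vs 'e' => DIFFER
  Position 4: 'c' vs 'b' => DIFFER
Positions that differ: 5

5


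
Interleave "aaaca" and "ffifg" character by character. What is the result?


Interleaving "aaaca" and "ffifg":
  Position 0: 'a' from first, 'f' from second => "af"
  Position 1: 'a' from first, 'f' from second => "af"
  Position 2: 'a' from first, 'i' from second => "ai"
  Position 3: 'c' from first, 'f' from second => "cf"
  Position 4: 'a' from first, 'g' from second => "ag"
Result: afafaicfag

afafaicfag


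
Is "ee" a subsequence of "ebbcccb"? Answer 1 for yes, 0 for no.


Check if "ee" is a subsequence of "ebbcccb"
Greedy scan:
  Position 0 ('e'): matches sub[0] = 'e'
  Position 1 ('b'): no match needed
  Position 2 ('b'): no match needed
  Position 3 ('c'): no match needed
  Position 4 ('c'): no match needed
  Position 5 ('c'): no match needed
  Position 6 ('b'): no match needed
Only matched 1/2 characters => not a subsequence

0


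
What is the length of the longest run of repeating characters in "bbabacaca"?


Input: "bbabacaca"
Scanning for longest run:
  Position 1 ('b'): continues run of 'b', length=2
  Position 2 ('a'): new char, reset run to 1
  Position 3 ('b'): new char, reset run to 1
  Position 4 ('a'): new char, reset run to 1
  Position 5 ('c'): new char, reset run to 1
  Position 6 ('a'): new char, reset run to 1
  Position 7 ('c'): new char, reset run to 1
  Position 8 ('a'): new char, reset run to 1
Longest run: 'b' with length 2

2


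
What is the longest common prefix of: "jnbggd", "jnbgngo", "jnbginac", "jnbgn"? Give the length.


Words: jnbggd, jnbgngo, jnbginac, jnbgn
  Position 0: all 'j' => match
  Position 1: all 'n' => match
  Position 2: all 'b' => match
  Position 3: all 'g' => match
  Position 4: ('g', 'n', 'i', 'n') => mismatch, stop
LCP = "jnbg" (length 4)

4


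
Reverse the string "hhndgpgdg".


Input: hhndgpgdg
Reading characters right to left:
  Position 8: 'g'
  Position 7: 'd'
  Position 6: 'g'
  Position 5: 'p'
  Position 4: 'g'
  Position 3: 'd'
  Position 2: 'n'
  Position 1: 'h'
  Position 0: 'h'
Reversed: gdgpgdnhh

gdgpgdnhh


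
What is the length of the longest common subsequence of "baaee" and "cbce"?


LCS of "baaee" and "cbce"
DP table:
           c    b    c    e
      0    0    0    0    0
  b   0    0    1    1    1
  a   0    0    1    1    1
  a   0    0    1    1    1
  e   0    0    1    1    2
  e   0    0    1    1    2
LCS length = dp[5][4] = 2

2


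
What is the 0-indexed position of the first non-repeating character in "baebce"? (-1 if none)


Input: baebce
Character frequencies:
  'a': 1
  'b': 2
  'c': 1
  'e': 2
Scanning left to right for freq == 1:
  Position 0 ('b'): freq=2, skip
  Position 1 ('a'): unique! => answer = 1

1


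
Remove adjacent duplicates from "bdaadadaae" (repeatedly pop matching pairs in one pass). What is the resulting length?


Input: bdaadadaae
Stack-based adjacent duplicate removal:
  Read 'b': push. Stack: b
  Read 'd': push. Stack: bd
  Read 'a': push. Stack: bda
  Read 'a': matches stack top 'a' => pop. Stack: bd
  Read 'd': matches stack top 'd' => pop. Stack: b
  Read 'a': push. Stack: ba
  Read 'd': push. Stack: bad
  Read 'a': push. Stack: bada
  Read 'a': matches stack top 'a' => pop. Stack: bad
  Read 'e': push. Stack: bade
Final stack: "bade" (length 4)

4


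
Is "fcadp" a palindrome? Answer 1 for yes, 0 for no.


Input: fcadp
Reversed: pdacf
  Compare pos 0 ('f') with pos 4 ('p'): MISMATCH
  Compare pos 1 ('c') with pos 3 ('d'): MISMATCH
Result: not a palindrome

0


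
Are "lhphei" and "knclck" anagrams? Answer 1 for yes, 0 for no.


Strings: "lhphei", "knclck"
Sorted first:  ehhilp
Sorted second: cckkln
Differ at position 0: 'e' vs 'c' => not anagrams

0


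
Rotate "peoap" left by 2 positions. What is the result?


Input: "peoap", rotate left by 2
First 2 characters: "pe"
Remaining characters: "oap"
Concatenate remaining + first: "oap" + "pe" = "oappe"

oappe


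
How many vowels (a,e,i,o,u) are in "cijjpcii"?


Input: cijjpcii
Checking each character:
  'c' at position 0: consonant
  'i' at position 1: vowel (running total: 1)
  'j' at position 2: consonant
  'j' at position 3: consonant
  'p' at position 4: consonant
  'c' at position 5: consonant
  'i' at position 6: vowel (running total: 2)
  'i' at position 7: vowel (running total: 3)
Total vowels: 3

3


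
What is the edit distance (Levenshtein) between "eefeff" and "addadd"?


Computing edit distance: "eefeff" -> "addadd"
DP table:
           a    d    d    a    d    d
      0    1    2    3    4    5    6
  e   1    1    2    3    4    5    6
  e   2    2    2    3    4    5    6
  f   3    3    3    3    4    5    6
  e   4    4    4    4    4    5    6
  f   5    5    5    5    5    5    6
  f   6    6    6    6    6    6    6
Edit distance = dp[6][6] = 6

6


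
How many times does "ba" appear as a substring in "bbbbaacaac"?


Searching for "ba" in "bbbbaacaac"
Scanning each position:
  Position 0: "bb" => no
  Position 1: "bb" => no
  Position 2: "bb" => no
  Position 3: "ba" => MATCH
  Position 4: "aa" => no
  Position 5: "ac" => no
  Position 6: "ca" => no
  Position 7: "aa" => no
  Position 8: "ac" => no
Total occurrences: 1

1


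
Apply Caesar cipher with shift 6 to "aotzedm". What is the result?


Caesar cipher: shift "aotzedm" by 6
  'a' (pos 0) + 6 = pos 6 = 'g'
  'o' (pos 14) + 6 = pos 20 = 'u'
  't' (pos 19) + 6 = pos 25 = 'z'
  'z' (pos 25) + 6 = pos 5 = 'f'
  'e' (pos 4) + 6 = pos 10 = 'k'
  'd' (pos 3) + 6 = pos 9 = 'j'
  'm' (pos 12) + 6 = pos 18 = 's'
Result: guzfkjs

guzfkjs


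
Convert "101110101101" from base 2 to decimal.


Input: "101110101101" in base 2
Positional expansion:
  Digit '1' (value 1) x 2^11 = 2048
  Digit '0' (value 0) x 2^10 = 0
  Digit '1' (value 1) x 2^9 = 512
  Digit '1' (value 1) x 2^8 = 256
  Digit '1' (value 1) x 2^7 = 128
  Digit '0' (value 0) x 2^6 = 0
  Digit '1' (value 1) x 2^5 = 32
  Digit '0' (value 0) x 2^4 = 0
  Digit '1' (value 1) x 2^3 = 8
  Digit '1' (value 1) x 2^2 = 4
  Digit '0' (value 0) x 2^1 = 0
  Digit '1' (value 1) x 2^0 = 1
Sum = 2989

2989


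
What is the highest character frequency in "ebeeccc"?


Input: ebeeccc
Character counts:
  'b': 1
  'c': 3
  'e': 3
Maximum frequency: 3

3


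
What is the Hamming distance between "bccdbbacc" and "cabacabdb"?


Comparing "bccdbbacc" and "cabacabdb" position by position:
  Position 0: 'b' vs 'c' => differ
  Position 1: 'c' vs 'a' => differ
  Position 2: 'c' vs 'b' => differ
  Position 3: 'd' vs 'a' => differ
  Position 4: 'b' vs 'c' => differ
  Position 5: 'b' vs 'a' => differ
  Position 6: 'a' vs 'b' => differ
  Position 7: 'c' vs 'd' => differ
  Position 8: 'c' vs 'b' => differ
Total differences (Hamming distance): 9

9


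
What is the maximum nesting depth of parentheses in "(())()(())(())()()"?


Input: "(())()(())(())()()"
Tracking depth:
  Position 0 '(': depth becomes 1
  Position 1 '(': depth becomes 2
  Position 2 ')': depth becomes 1
  Position 3 ')': depth becomes 0
  Position 4 '(': depth becomes 1
  Position 5 ')': depth becomes 0
  Position 6 '(': depth becomes 1
  Position 7 '(': depth becomes 2
  Position 8 ')': depth becomes 1
  Position 9 ')': depth becomes 0
  Position 10 '(': depth becomes 1
  Position 11 '(': depth becomes 2
  Position 12 ')': depth becomes 1
  Position 13 ')': depth becomes 0
  Position 14 '(': depth becomes 1
  Position 15 ')': depth becomes 0
  Position 16 '(': depth becomes 1
  Position 17 ')': depth becomes 0
Maximum depth reached: 2

2


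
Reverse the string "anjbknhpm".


Input: anjbknhpm
Reading characters right to left:
  Position 8: 'm'
  Position 7: 'p'
  Position 6: 'h'
  Position 5: 'n'
  Position 4: 'k'
  Position 3: 'b'
  Position 2: 'j'
  Position 1: 'n'
  Position 0: 'a'
Reversed: mphnkbjna

mphnkbjna


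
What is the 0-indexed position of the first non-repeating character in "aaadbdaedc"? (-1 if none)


Input: aaadbdaedc
Character frequencies:
  'a': 4
  'b': 1
  'c': 1
  'd': 3
  'e': 1
Scanning left to right for freq == 1:
  Position 0 ('a'): freq=4, skip
  Position 1 ('a'): freq=4, skip
  Position 2 ('a'): freq=4, skip
  Position 3 ('d'): freq=3, skip
  Position 4 ('b'): unique! => answer = 4

4


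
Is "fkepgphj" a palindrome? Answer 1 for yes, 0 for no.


Input: fkepgphj
Reversed: jhpgpekf
  Compare pos 0 ('f') with pos 7 ('j'): MISMATCH
  Compare pos 1 ('k') with pos 6 ('h'): MISMATCH
  Compare pos 2 ('e') with pos 5 ('p'): MISMATCH
  Compare pos 3 ('p') with pos 4 ('g'): MISMATCH
Result: not a palindrome

0


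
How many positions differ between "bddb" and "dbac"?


Comparing "bddb" and "dbac" position by position:
  Position 0: 'b' vs 'd' => DIFFER
  Position 1: 'd' vs 'b' => DIFFER
  Position 2: 'd' vs 'a' => DIFFER
  Position 3: 'b' vs 'c' => DIFFER
Positions that differ: 4

4


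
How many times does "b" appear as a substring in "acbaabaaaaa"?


Searching for "b" in "acbaabaaaaa"
Scanning each position:
  Position 0: "a" => no
  Position 1: "c" => no
  Position 2: "b" => MATCH
  Position 3: "a" => no
  Position 4: "a" => no
  Position 5: "b" => MATCH
  Position 6: "a" => no
  Position 7: "a" => no
  Position 8: "a" => no
  Position 9: "a" => no
  Position 10: "a" => no
Total occurrences: 2

2


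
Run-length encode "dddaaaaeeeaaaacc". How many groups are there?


Input: dddaaaaeeeaaaacc
Scanning for consecutive runs:
  Group 1: 'd' x 3 (positions 0-2)
  Group 2: 'a' x 4 (positions 3-6)
  Group 3: 'e' x 3 (positions 7-9)
  Group 4: 'a' x 4 (positions 10-13)
  Group 5: 'c' x 2 (positions 14-15)
Total groups: 5

5


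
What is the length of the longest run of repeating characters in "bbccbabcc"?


Input: "bbccbabcc"
Scanning for longest run:
  Position 1 ('b'): continues run of 'b', length=2
  Position 2 ('c'): new char, reset run to 1
  Position 3 ('c'): continues run of 'c', length=2
  Position 4 ('b'): new char, reset run to 1
  Position 5 ('a'): new char, reset run to 1
  Position 6 ('b'): new char, reset run to 1
  Position 7 ('c'): new char, reset run to 1
  Position 8 ('c'): continues run of 'c', length=2
Longest run: 'b' with length 2

2


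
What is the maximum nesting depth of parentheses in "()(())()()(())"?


Input: "()(())()()(())"
Tracking depth:
  Position 0 '(': depth becomes 1
  Position 1 ')': depth becomes 0
  Position 2 '(': depth becomes 1
  Position 3 '(': depth becomes 2
  Position 4 ')': depth becomes 1
  Position 5 ')': depth becomes 0
  Position 6 '(': depth becomes 1
  Position 7 ')': depth becomes 0
  Position 8 '(': depth becomes 1
  Position 9 ')': depth becomes 0
  Position 10 '(': depth becomes 1
  Position 11 '(': depth becomes 2
  Position 12 ')': depth becomes 1
  Position 13 ')': depth becomes 0
Maximum depth reached: 2

2


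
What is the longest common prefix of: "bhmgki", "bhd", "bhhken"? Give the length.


Words: bhmgki, bhd, bhhken
  Position 0: all 'b' => match
  Position 1: all 'h' => match
  Position 2: ('m', 'd', 'h') => mismatch, stop
LCP = "bh" (length 2)

2


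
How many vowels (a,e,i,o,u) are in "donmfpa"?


Input: donmfpa
Checking each character:
  'd' at position 0: consonant
  'o' at position 1: vowel (running total: 1)
  'n' at position 2: consonant
  'm' at position 3: consonant
  'f' at position 4: consonant
  'p' at position 5: consonant
  'a' at position 6: vowel (running total: 2)
Total vowels: 2

2


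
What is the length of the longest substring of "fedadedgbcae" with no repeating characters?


Input: "fedadedgbcae"
Sliding window (track last position of each char):
  Position 0 ('f'): window [0,0] length 1 -- new best
  Position 1 ('e'): window [0,1] length 2 -- new best
  Position 2 ('d'): window [0,2] length 3 -- new best
  Position 3 ('a'): window [0,3] length 4 -- new best
  Position 4 ('d'): repeat (last at 2), move window start to 3
  Position 4 ('d'): window [3,4] length 2
  Position 5 ('e'): window [3,5] length 3
  Position 6 ('d'): repeat (last at 4), move window start to 5
  Position 6 ('d'): window [5,6] length 2
  Position 7 ('g'): window [5,7] length 3
  Position 8 ('b'): window [5,8] length 4
  Position 9 ('c'): window [5,9] length 5 -- new best
  Position 10 ('a'): window [5,10] length 6 -- new best
  Position 11 ('e'): repeat (last at 5), move window start to 6
  Position 11 ('e'): window [6,11] length 6
Longest substring with no repeats: "edgbca" with length 6

6


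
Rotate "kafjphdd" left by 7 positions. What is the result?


Input: "kafjphdd", rotate left by 7
First 7 characters: "kafjphd"
Remaining characters: "d"
Concatenate remaining + first: "d" + "kafjphd" = "dkafjphd"

dkafjphd


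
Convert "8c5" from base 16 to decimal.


Input: "8c5" in base 16
Positional expansion:
  Digit '8' (value 8) x 16^2 = 2048
  Digit 'c' (value 12) x 16^1 = 192
  Digit '5' (value 5) x 16^0 = 5
Sum = 2245

2245


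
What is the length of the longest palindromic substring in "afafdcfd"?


Input: "afafdcfd"
Checking substrings for palindromes:
  [0:3] "afa" (len 3) => palindrome
  [1:4] "faf" (len 3) => palindrome
Longest palindromic substring: "afa" with length 3

3


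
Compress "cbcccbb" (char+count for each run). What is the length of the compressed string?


Input: cbcccbb
Runs:
  'c' x 1 => "c1"
  'b' x 1 => "b1"
  'c' x 3 => "c3"
  'b' x 2 => "b2"
Compressed: "c1b1c3b2"
Compressed length: 8

8


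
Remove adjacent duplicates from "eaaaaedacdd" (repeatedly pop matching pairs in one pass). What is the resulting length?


Input: eaaaaedacdd
Stack-based adjacent duplicate removal:
  Read 'e': push. Stack: e
  Read 'a': push. Stack: ea
  Read 'a': matches stack top 'a' => pop. Stack: e
  Read 'a': push. Stack: ea
  Read 'a': matches stack top 'a' => pop. Stack: e
  Read 'e': matches stack top 'e' => pop. Stack: (empty)
  Read 'd': push. Stack: d
  Read 'a': push. Stack: da
  Read 'c': push. Stack: dac
  Read 'd': push. Stack: dacd
  Read 'd': matches stack top 'd' => pop. Stack: dac
Final stack: "dac" (length 3)

3


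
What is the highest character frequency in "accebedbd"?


Input: accebedbd
Character counts:
  'a': 1
  'b': 2
  'c': 2
  'd': 2
  'e': 2
Maximum frequency: 2

2


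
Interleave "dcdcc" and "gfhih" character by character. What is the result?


Interleaving "dcdcc" and "gfhih":
  Position 0: 'd' from first, 'g' from second => "dg"
  Position 1: 'c' from first, 'f' from second => "cf"
  Position 2: 'd' from first, 'h' from second => "dh"
  Position 3: 'c' from first, 'i' from second => "ci"
  Position 4: 'c' from first, 'h' from second => "ch"
Result: dgcfdhcich

dgcfdhcich


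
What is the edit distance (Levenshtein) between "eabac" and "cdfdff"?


Computing edit distance: "eabac" -> "cdfdff"
DP table:
           c    d    f    d    f    f
      0    1    2    3    4    5    6
  e   1    1    2    3    4    5    6
  a   2    2    2    3    4    5    6
  b   3    3    3    3    4    5    6
  a   4    4    4    4    4    5    6
  c   5    4    5    5    5    5    6
Edit distance = dp[5][6] = 6

6


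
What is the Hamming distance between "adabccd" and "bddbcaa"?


Comparing "adabccd" and "bddbcaa" position by position:
  Position 0: 'a' vs 'b' => differ
  Position 1: 'd' vs 'd' => same
  Position 2: 'a' vs 'd' => differ
  Position 3: 'b' vs 'b' => same
  Position 4: 'c' vs 'c' => same
  Position 5: 'c' vs 'a' => differ
  Position 6: 'd' vs 'a' => differ
Total differences (Hamming distance): 4

4


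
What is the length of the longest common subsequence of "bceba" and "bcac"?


LCS of "bceba" and "bcac"
DP table:
           b    c    a    c
      0    0    0    0    0
  b   0    1    1    1    1
  c   0    1    2    2    2
  e   0    1    2    2    2
  b   0    1    2    2    2
  a   0    1    2    3    3
LCS length = dp[5][4] = 3

3


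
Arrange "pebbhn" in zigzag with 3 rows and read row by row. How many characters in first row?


Zigzag "pebbhn" into 3 rows:
Placing characters:
  'p' => row 0
  'e' => row 1
  'b' => row 2
  'b' => row 1
  'h' => row 0
  'n' => row 1
Rows:
  Row 0: "ph"
  Row 1: "ebn"
  Row 2: "b"
First row length: 2

2


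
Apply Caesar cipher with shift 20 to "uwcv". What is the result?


Caesar cipher: shift "uwcv" by 20
  'u' (pos 20) + 20 = pos 14 = 'o'
  'w' (pos 22) + 20 = pos 16 = 'q'
  'c' (pos 2) + 20 = pos 22 = 'w'
  'v' (pos 21) + 20 = pos 15 = 'p'
Result: oqwp

oqwp


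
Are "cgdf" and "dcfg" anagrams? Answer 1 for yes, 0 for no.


Strings: "cgdf", "dcfg"
Sorted first:  cdfg
Sorted second: cdfg
Sorted forms match => anagrams

1


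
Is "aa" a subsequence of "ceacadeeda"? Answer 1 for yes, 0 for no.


Check if "aa" is a subsequence of "ceacadeeda"
Greedy scan:
  Position 0 ('c'): no match needed
  Position 1 ('e'): no match needed
  Position 2 ('a'): matches sub[0] = 'a'
  Position 3 ('c'): no match needed
  Position 4 ('a'): matches sub[1] = 'a'
  Position 5 ('d'): no match needed
  Position 6 ('e'): no match needed
  Position 7 ('e'): no match needed
  Position 8 ('d'): no match needed
  Position 9 ('a'): no match needed
All 2 characters matched => is a subsequence

1


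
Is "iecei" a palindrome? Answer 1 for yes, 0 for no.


Input: iecei
Reversed: iecei
  Compare pos 0 ('i') with pos 4 ('i'): match
  Compare pos 1 ('e') with pos 3 ('e'): match
Result: palindrome

1


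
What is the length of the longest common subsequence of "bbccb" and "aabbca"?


LCS of "bbccb" and "aabbca"
DP table:
           a    a    b    b    c    a
      0    0    0    0    0    0    0
  b   0    0    0    1    1    1    1
  b   0    0    0    1    2    2    2
  c   0    0    0    1    2    3    3
  c   0    0    0    1    2    3    3
  b   0    0    0    1    2    3    3
LCS length = dp[5][6] = 3

3
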